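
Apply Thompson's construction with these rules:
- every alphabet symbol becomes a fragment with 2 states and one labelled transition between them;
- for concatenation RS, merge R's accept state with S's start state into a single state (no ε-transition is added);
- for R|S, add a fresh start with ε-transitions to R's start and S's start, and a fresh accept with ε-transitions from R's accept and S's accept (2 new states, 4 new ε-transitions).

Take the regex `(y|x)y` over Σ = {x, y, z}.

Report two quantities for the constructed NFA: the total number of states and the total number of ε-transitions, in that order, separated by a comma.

7, 4

Bottom-up over the parse tree:
Each of the 3 symbol leaves contributes 2 states and 0 ε-transitions.
  y|x : 6 states, 4 ε-transitions
  (y|x)y : 7 states, 4 ε-transitions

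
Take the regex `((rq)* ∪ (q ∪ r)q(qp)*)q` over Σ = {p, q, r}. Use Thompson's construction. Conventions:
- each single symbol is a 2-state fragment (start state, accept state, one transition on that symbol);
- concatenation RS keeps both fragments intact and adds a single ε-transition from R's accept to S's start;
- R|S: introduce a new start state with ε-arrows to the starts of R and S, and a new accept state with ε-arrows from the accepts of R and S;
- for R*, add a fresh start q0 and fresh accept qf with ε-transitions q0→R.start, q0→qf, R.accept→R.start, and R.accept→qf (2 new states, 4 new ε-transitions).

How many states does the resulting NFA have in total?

24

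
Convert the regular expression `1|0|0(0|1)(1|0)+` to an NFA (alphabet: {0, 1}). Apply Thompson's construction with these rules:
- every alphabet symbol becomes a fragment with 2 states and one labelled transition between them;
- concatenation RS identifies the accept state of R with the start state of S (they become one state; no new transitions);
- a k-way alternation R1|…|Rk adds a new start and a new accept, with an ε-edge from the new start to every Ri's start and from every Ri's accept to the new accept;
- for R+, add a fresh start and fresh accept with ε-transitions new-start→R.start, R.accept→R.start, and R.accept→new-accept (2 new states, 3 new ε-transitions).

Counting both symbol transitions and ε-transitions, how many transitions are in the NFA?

By structural recursion:
Each of the 7 symbol leaves contributes 1 transition (1 symbol, 0 ε).
  0|1 → 6 transitions (2 symbol, 4 ε)
  1|0 → 6 transitions (2 symbol, 4 ε)
  (1|0)+ → 9 transitions (2 symbol, 7 ε)
  0(0|1)(1|0)+ → 16 transitions (5 symbol, 11 ε)
  1|0|0(0|1)(1|0)+ → 24 transitions (7 symbol, 17 ε)

24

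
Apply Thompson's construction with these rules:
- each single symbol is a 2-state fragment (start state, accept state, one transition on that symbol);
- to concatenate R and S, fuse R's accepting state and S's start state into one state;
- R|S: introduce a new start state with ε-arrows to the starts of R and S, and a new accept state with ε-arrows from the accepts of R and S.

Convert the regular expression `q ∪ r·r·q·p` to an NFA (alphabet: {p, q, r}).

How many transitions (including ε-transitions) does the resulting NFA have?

Bottom-up over the parse tree:
Each of the 5 symbol leaves contributes 1 transition (1 symbol, 0 ε).
  r·r·q·p : 4 transitions (4 symbol, 0 ε)
  q ∪ r·r·q·p : 9 transitions (5 symbol, 4 ε)

9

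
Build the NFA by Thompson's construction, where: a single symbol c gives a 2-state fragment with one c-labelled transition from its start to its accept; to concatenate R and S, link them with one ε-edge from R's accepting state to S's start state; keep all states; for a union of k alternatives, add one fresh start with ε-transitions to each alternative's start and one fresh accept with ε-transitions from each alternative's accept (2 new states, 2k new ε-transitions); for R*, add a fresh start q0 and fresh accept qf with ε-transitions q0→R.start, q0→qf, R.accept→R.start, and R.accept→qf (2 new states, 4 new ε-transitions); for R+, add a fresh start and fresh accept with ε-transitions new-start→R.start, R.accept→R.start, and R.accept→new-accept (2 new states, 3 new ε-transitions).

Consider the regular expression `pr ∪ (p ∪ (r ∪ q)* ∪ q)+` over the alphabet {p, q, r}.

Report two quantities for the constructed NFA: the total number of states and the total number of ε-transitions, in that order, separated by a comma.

22, 22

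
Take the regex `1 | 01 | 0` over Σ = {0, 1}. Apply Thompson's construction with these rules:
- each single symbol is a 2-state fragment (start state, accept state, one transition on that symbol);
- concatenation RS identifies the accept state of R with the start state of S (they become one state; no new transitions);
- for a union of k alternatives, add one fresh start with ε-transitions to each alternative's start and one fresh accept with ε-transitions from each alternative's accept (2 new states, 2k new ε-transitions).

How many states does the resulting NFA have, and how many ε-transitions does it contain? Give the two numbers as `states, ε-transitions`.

Bottom-up over the parse tree:
Each of the 4 symbol leaves contributes 2 states and 0 ε-transitions.
  01 : 3 states, 0 ε-transitions
  1 | 01 | 0 : 9 states, 6 ε-transitions

9, 6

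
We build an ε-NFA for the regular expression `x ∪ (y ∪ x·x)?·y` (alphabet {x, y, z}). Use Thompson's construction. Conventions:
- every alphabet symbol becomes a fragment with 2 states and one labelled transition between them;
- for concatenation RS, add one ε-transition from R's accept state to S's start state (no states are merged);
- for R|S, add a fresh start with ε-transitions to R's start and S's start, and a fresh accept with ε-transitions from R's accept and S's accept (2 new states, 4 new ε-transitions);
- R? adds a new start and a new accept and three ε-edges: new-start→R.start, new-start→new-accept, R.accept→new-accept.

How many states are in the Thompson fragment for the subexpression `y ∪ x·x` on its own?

Fragment for `y ∪ x·x`:
Each of the 3 symbol leaves contributes a 2-state fragment.
  x·x — 4 states
  y ∪ x·x — 8 states

8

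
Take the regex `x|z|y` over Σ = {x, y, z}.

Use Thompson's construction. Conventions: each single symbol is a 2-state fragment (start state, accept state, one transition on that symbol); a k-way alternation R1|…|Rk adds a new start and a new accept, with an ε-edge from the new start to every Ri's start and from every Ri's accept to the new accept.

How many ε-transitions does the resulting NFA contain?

Bottom-up over the parse tree:
Each of the 3 symbol leaves contributes 0 ε-transitions.
  x|z|y — 6 ε-transitions

6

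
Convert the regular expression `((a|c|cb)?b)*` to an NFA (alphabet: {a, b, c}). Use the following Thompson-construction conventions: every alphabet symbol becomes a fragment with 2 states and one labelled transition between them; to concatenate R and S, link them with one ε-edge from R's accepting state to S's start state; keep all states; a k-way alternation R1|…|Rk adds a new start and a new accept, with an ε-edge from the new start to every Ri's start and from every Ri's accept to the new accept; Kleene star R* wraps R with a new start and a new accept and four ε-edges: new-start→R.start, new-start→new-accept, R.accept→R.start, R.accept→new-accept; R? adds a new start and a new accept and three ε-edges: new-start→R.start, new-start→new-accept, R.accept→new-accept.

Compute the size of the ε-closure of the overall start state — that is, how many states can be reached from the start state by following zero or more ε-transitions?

Work bottom-up. For each fragment F, track |ε-closure(F.start)| and whether F's accept lies in that closure (i.e. whether F accepts ε). A single-symbol fragment has closure size 1 and does not accept ε.
  cb : same as the first factor's closure: |ε-closure| = 1
  a|c|cb : new start ε-reaches every alternative's start; none of them accept ε, so the new accept is not reached: |ε-closure| = 1 + 1 + 1 + 1 = 4
  (a|c|cb)? : new start has ε-edges to the inner start and to the new accept, so |ε-closure| = 2 + 4 = 6
  (a|c|cb)?b : the left operand accepts ε, so the closure extends into the next operand (via the concat ε-link); |ε-closure| = 6 + 1 = 7
  ((a|c|cb)?b)* : |ε-closure| = 1 (new start) + 7 (body) + 1 (new accept) = 9

9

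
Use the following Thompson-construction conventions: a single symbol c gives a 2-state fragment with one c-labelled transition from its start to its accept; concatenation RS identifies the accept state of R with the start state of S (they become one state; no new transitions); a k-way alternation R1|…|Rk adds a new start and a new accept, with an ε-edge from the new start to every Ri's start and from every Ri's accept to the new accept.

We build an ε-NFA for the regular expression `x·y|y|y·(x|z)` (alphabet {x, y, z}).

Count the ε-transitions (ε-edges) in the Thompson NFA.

Building bottom-up:
Each of the 6 symbol leaves contributes 0 ε-transitions.
  x·y : 0 ε-transitions
  x|z : 4 ε-transitions
  y·(x|z) : 4 ε-transitions
  x·y|y|y·(x|z) : 10 ε-transitions

10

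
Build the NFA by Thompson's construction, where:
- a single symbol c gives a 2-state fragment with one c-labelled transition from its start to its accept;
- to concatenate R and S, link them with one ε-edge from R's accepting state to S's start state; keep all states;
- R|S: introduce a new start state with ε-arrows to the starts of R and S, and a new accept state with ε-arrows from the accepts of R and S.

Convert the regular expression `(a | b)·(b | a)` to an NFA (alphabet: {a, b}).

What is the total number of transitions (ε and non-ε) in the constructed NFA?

13

By structural recursion:
Each of the 4 symbol leaves contributes 1 transition (1 symbol, 0 ε).
  a | b — 6 transitions (2 symbol, 4 ε)
  b | a — 6 transitions (2 symbol, 4 ε)
  (a | b)·(b | a) — 13 transitions (4 symbol, 9 ε)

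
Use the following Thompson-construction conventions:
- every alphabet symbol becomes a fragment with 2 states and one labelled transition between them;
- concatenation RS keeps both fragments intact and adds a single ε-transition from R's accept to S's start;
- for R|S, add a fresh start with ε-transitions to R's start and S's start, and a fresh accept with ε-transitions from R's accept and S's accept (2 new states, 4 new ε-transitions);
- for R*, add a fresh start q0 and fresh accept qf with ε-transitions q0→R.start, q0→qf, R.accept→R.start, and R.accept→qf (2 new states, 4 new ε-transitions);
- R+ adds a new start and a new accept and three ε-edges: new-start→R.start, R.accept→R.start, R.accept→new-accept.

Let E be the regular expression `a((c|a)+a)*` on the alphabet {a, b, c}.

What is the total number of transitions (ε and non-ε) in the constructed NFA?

Building bottom-up:
Each of the 4 symbol leaves contributes 1 transition (1 symbol, 0 ε).
  c|a → 6 transitions (2 symbol, 4 ε)
  (c|a)+ → 9 transitions (2 symbol, 7 ε)
  (c|a)+a → 11 transitions (3 symbol, 8 ε)
  ((c|a)+a)* → 15 transitions (3 symbol, 12 ε)
  a((c|a)+a)* → 17 transitions (4 symbol, 13 ε)

17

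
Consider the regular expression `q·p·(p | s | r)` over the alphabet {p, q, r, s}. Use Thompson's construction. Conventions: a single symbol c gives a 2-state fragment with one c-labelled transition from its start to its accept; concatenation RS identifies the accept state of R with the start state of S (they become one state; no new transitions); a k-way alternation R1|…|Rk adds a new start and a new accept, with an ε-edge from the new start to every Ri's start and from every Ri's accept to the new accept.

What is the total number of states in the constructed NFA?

10

By structural recursion:
Each of the 5 symbol leaves contributes a 2-state fragment.
  p | s | r : 8 states
  q·p·(p | s | r) : 10 states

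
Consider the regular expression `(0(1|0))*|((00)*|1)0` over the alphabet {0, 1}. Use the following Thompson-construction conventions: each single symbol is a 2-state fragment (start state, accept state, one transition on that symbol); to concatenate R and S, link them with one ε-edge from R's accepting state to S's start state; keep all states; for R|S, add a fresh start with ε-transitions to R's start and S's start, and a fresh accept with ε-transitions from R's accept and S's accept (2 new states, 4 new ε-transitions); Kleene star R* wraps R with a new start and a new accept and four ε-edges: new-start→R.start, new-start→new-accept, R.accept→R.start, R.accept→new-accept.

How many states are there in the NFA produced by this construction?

24

Bottom-up over the parse tree:
Each of the 7 symbol leaves contributes a 2-state fragment.
  1|0 : 6 states
  0(1|0) : 8 states
  (0(1|0))* : 10 states
  00 : 4 states
  (00)* : 6 states
  (00)*|1 : 10 states
  ((00)*|1)0 : 12 states
  (0(1|0))*|((00)*|1)0 : 24 states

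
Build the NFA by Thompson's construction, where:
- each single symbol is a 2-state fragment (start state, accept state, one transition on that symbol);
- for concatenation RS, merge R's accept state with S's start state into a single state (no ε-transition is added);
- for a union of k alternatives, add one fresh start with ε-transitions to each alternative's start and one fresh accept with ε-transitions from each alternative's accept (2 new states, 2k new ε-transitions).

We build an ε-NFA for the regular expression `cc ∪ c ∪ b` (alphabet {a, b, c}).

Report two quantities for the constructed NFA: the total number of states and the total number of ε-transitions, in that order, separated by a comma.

9, 6

By structural recursion:
Each of the 4 symbol leaves contributes 2 states and 0 ε-transitions.
  cc : 3 states, 0 ε-transitions
  cc ∪ c ∪ b : 9 states, 6 ε-transitions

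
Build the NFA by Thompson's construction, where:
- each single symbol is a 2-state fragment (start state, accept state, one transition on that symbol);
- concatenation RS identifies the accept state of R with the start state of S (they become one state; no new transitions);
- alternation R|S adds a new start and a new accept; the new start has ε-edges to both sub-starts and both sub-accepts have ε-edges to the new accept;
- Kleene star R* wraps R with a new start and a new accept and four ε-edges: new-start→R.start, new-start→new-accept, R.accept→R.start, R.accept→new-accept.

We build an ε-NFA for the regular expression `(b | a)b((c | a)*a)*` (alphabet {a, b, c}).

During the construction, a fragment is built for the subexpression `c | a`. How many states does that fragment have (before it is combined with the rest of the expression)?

Fragment for `c | a`:
Each of the 2 symbol leaves contributes a 2-state fragment.
  c | a = 6 states

6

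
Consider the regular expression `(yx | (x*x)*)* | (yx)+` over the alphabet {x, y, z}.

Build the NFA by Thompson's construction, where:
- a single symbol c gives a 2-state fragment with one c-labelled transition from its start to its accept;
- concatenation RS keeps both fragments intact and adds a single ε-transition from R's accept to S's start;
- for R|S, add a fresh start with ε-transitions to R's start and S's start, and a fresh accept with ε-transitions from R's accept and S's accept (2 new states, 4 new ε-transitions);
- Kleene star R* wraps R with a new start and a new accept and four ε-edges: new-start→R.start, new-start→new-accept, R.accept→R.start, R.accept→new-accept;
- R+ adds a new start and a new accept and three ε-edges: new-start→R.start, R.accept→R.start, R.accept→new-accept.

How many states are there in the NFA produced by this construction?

By structural recursion:
Each of the 6 symbol leaves contributes a 2-state fragment.
  yx = 4 states
  x* = 4 states
  x*x = 6 states
  (x*x)* = 8 states
  yx | (x*x)* = 14 states
  (yx | (x*x)*)* = 16 states
  yx = 4 states
  (yx)+ = 6 states
  (yx | (x*x)*)* | (yx)+ = 24 states

24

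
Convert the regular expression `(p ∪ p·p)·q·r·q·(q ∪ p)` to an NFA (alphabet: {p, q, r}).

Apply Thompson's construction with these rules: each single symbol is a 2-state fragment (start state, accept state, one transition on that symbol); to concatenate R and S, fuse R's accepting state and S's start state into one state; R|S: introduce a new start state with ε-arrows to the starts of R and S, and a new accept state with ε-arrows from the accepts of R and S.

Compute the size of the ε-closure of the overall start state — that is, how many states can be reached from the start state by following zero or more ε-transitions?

3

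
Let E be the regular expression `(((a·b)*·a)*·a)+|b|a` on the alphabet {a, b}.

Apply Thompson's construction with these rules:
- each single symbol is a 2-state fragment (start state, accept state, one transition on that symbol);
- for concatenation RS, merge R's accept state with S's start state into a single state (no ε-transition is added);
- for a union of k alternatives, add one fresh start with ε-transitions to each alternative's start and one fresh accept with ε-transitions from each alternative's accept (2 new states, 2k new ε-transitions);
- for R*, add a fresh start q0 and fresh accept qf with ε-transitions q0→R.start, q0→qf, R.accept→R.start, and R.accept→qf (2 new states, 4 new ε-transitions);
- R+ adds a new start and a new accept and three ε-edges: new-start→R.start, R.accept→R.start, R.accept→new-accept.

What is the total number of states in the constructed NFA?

Per subexpression:
Each of the 6 symbol leaves contributes a 2-state fragment.
  a·b = 3 states
  (a·b)* = 5 states
  (a·b)*·a = 6 states
  ((a·b)*·a)* = 8 states
  ((a·b)*·a)*·a = 9 states
  (((a·b)*·a)*·a)+ = 11 states
  (((a·b)*·a)*·a)+|b|a = 17 states

17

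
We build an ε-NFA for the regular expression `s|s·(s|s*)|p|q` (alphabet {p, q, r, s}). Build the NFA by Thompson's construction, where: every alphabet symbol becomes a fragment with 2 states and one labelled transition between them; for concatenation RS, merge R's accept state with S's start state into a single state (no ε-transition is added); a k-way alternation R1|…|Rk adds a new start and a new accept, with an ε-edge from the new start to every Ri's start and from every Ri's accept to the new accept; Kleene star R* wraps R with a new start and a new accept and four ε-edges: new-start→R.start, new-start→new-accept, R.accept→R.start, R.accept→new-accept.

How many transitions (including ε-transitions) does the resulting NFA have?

Building bottom-up:
Each of the 6 symbol leaves contributes 1 transition (1 symbol, 0 ε).
  s* = 5 transitions (1 symbol, 4 ε)
  s|s* = 10 transitions (2 symbol, 8 ε)
  s·(s|s*) = 11 transitions (3 symbol, 8 ε)
  s|s·(s|s*)|p|q = 22 transitions (6 symbol, 16 ε)

22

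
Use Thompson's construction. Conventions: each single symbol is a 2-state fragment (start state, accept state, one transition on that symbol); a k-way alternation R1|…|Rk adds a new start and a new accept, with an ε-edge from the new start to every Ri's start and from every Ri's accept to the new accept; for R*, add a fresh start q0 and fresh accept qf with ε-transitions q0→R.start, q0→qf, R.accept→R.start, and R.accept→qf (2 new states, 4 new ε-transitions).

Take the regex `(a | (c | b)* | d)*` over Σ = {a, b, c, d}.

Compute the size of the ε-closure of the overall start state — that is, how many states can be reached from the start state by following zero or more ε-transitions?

11

Let C(F) = |ε-closure(F.start)| within fragment F, and note whether F accepts ε. Symbol fragments have C = 1 and do not accept ε. Then:
  c | b : new start ε-reaches every alternative's start; none of them accept ε, so the new accept is not reached: |ε-closure| = 1 + 1 + 1 = 3
  (c | b)* : new start has ε-edges to the inner start and to the new accept, so |ε-closure| = 2 + 3 = 5
  a | (c | b)* | d : |ε-closure| = 1 (new start) + (1 + 5 + 1) + 1 (new accept, since some branch ε-reaches its own accept) = 9
  (a | (c | b)* | d)* : |ε-closure| = 1 (new start) + 9 (body) + 1 (new accept) = 11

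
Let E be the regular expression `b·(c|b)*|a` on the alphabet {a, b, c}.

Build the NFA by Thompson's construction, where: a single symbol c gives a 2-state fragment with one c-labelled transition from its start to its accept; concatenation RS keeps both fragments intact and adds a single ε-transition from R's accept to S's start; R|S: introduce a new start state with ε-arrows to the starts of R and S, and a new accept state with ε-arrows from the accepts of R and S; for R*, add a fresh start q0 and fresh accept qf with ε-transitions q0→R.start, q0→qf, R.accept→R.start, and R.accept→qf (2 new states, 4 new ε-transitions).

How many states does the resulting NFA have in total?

14

Recursing over subexpressions:
Each of the 4 symbol leaves contributes a 2-state fragment.
  c|b — 6 states
  (c|b)* — 8 states
  b·(c|b)* — 10 states
  b·(c|b)*|a — 14 states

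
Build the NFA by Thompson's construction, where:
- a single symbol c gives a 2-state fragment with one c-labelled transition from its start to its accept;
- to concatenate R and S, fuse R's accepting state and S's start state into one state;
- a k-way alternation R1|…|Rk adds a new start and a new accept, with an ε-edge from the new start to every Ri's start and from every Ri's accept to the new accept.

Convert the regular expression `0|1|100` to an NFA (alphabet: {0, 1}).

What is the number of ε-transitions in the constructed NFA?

6

Recursing over subexpressions:
Each of the 5 symbol leaves contributes 0 ε-transitions.
  100 → 0 ε-transitions
  0|1|100 → 6 ε-transitions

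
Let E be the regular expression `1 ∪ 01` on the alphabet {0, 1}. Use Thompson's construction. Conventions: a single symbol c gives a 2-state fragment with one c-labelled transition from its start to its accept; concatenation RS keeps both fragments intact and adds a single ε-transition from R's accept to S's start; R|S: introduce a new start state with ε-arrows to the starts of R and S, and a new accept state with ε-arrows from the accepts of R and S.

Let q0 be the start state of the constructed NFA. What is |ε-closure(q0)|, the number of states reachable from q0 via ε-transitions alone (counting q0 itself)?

3

Work bottom-up. For each fragment F, track |ε-closure(F.start)| and whether F's accept lies in that closure (i.e. whether F accepts ε). A single-symbol fragment has closure size 1 and does not accept ε.
  01 — same as the first factor's closure: |closure| = 1
  1 ∪ 01 — new start ε-reaches every alternative's start; none of them accept ε, so the new accept is not reached: |closure| = 1 + 1 + 1 = 3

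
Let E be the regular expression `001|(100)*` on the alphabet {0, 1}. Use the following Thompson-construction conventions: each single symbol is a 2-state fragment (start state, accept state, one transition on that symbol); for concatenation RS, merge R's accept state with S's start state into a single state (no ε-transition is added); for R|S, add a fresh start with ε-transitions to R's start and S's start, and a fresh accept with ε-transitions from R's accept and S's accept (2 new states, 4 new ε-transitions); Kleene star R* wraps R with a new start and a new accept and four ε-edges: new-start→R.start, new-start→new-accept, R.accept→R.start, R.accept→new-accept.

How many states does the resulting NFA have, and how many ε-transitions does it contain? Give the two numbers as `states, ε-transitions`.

12, 8

Recursing over subexpressions:
Each of the 6 symbol leaves contributes 2 states and 0 ε-transitions.
  001 — 4 states, 0 ε-transitions
  100 — 4 states, 0 ε-transitions
  (100)* — 6 states, 4 ε-transitions
  001|(100)* — 12 states, 8 ε-transitions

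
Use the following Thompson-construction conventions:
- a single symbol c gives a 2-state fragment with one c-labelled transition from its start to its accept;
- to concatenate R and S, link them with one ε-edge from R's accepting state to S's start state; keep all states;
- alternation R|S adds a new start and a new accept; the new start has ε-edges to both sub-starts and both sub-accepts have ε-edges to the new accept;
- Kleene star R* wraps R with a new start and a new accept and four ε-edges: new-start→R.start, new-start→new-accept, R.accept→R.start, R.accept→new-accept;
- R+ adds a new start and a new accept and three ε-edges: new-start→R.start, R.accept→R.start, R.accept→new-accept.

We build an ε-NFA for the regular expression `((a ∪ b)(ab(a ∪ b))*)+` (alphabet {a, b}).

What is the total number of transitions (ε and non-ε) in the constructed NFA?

By structural recursion:
Each of the 6 symbol leaves contributes 1 transition (1 symbol, 0 ε).
  a ∪ b — 6 transitions (2 symbol, 4 ε)
  a ∪ b — 6 transitions (2 symbol, 4 ε)
  ab(a ∪ b) — 10 transitions (4 symbol, 6 ε)
  (ab(a ∪ b))* — 14 transitions (4 symbol, 10 ε)
  (a ∪ b)(ab(a ∪ b))* — 21 transitions (6 symbol, 15 ε)
  ((a ∪ b)(ab(a ∪ b))*)+ — 24 transitions (6 symbol, 18 ε)

24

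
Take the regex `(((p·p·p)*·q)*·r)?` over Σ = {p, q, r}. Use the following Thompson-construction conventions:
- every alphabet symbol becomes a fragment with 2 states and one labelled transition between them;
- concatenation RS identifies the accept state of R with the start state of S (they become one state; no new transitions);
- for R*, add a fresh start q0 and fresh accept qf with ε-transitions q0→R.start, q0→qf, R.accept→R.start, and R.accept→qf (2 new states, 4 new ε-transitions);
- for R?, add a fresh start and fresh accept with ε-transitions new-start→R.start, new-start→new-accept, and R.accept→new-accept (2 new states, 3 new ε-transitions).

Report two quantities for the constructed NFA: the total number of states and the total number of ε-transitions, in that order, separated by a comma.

12, 11

Bottom-up over the parse tree:
Each of the 5 symbol leaves contributes 2 states and 0 ε-transitions.
  p·p·p = 4 states, 0 ε-transitions
  (p·p·p)* = 6 states, 4 ε-transitions
  (p·p·p)*·q = 7 states, 4 ε-transitions
  ((p·p·p)*·q)* = 9 states, 8 ε-transitions
  ((p·p·p)*·q)*·r = 10 states, 8 ε-transitions
  (((p·p·p)*·q)*·r)? = 12 states, 11 ε-transitions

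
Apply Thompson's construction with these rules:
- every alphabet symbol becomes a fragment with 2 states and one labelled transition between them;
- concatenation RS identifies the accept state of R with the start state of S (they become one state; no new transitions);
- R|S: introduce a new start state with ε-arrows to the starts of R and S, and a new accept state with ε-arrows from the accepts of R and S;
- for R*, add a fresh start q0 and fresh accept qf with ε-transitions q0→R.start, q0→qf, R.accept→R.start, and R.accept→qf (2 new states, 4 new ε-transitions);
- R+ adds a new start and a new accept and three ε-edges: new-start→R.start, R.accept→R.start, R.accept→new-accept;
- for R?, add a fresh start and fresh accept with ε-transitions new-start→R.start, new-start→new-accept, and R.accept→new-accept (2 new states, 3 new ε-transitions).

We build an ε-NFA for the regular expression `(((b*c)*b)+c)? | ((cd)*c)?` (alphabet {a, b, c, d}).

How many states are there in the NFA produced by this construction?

Per subexpression:
Each of the 7 symbol leaves contributes a 2-state fragment.
  b* — 4 states
  b*c — 5 states
  (b*c)* — 7 states
  (b*c)*b — 8 states
  ((b*c)*b)+ — 10 states
  ((b*c)*b)+c — 11 states
  (((b*c)*b)+c)? — 13 states
  cd — 3 states
  (cd)* — 5 states
  (cd)*c — 6 states
  ((cd)*c)? — 8 states
  (((b*c)*b)+c)? | ((cd)*c)? — 23 states

23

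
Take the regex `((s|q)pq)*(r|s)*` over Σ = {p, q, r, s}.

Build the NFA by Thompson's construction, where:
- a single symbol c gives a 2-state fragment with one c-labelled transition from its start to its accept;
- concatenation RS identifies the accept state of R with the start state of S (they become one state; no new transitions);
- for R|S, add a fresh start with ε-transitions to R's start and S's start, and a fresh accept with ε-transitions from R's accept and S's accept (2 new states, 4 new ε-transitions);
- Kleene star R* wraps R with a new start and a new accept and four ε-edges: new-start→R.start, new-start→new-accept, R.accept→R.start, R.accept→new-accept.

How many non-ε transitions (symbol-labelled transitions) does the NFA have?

Per subexpression:
Each of the 6 symbol leaves contributes exactly 1 symbol transition.
  s|q = 2 symbol transitions
  (s|q)pq = 4 symbol transitions
  ((s|q)pq)* = 4 symbol transitions
  r|s = 2 symbol transitions
  (r|s)* = 2 symbol transitions
  ((s|q)pq)*(r|s)* = 6 symbol transitions

6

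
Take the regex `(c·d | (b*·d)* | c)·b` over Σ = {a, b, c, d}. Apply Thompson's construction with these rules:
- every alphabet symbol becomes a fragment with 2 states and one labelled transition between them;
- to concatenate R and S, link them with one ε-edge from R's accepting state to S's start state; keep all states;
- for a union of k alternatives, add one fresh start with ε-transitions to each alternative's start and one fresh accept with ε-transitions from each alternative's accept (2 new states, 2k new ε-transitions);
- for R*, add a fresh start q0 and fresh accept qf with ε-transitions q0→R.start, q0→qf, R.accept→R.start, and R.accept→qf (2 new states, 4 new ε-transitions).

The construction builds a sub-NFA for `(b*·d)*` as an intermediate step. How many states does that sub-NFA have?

8

Fragment for `(b*·d)*`:
Each of the 2 symbol leaves contributes a 2-state fragment.
  b* — 4 states
  b*·d — 6 states
  (b*·d)* — 8 states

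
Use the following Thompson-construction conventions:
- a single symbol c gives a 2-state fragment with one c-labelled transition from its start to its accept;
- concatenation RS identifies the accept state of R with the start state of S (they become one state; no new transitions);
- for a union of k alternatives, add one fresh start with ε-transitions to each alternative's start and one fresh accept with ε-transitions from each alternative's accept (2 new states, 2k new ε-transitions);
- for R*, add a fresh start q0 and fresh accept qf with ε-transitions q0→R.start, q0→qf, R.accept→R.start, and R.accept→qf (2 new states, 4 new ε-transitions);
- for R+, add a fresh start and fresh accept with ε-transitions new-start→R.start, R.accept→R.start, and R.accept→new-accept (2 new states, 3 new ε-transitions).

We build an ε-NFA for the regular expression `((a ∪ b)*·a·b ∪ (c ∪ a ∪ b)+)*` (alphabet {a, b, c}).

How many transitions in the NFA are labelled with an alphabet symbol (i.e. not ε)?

7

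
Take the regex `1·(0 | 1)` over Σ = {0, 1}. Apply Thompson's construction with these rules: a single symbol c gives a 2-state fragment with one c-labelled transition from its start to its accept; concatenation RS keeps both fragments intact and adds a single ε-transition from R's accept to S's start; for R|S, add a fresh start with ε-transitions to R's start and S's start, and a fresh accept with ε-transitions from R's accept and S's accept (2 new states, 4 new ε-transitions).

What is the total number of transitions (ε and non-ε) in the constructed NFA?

8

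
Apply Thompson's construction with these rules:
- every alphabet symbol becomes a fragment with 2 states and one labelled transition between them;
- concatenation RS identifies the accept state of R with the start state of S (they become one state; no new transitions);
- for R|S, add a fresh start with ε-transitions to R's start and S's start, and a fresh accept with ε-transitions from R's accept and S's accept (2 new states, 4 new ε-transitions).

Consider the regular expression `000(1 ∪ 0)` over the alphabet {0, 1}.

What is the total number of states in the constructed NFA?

9

Per subexpression:
Each of the 5 symbol leaves contributes a 2-state fragment.
  1 ∪ 0 : 6 states
  000(1 ∪ 0) : 9 states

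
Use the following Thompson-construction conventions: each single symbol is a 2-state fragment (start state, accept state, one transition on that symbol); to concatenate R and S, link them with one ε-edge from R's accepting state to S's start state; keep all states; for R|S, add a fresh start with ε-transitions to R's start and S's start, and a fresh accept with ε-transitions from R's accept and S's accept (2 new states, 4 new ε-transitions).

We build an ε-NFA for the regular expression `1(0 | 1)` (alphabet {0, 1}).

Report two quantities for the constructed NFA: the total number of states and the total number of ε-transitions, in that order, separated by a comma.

8, 5

By structural recursion:
Each of the 3 symbol leaves contributes 2 states and 0 ε-transitions.
  0 | 1 : 6 states, 4 ε-transitions
  1(0 | 1) : 8 states, 5 ε-transitions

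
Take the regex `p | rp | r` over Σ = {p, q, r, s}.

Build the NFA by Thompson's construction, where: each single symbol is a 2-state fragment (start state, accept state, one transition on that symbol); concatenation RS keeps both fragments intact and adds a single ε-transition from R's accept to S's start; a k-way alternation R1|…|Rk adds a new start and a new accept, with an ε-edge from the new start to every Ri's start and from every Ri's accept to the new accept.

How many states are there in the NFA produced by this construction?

10

Bottom-up over the parse tree:
Each of the 4 symbol leaves contributes a 2-state fragment.
  rp → 4 states
  p | rp | r → 10 states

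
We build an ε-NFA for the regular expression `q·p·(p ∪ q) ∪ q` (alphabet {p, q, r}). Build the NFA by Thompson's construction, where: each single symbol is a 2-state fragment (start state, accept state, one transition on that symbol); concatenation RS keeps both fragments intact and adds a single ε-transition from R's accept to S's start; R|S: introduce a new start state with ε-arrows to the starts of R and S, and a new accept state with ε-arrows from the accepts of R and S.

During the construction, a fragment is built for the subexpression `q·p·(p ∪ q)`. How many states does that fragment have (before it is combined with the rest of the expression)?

Fragment for `q·p·(p ∪ q)`:
Each of the 4 symbol leaves contributes a 2-state fragment.
  p ∪ q — 6 states
  q·p·(p ∪ q) — 10 states

10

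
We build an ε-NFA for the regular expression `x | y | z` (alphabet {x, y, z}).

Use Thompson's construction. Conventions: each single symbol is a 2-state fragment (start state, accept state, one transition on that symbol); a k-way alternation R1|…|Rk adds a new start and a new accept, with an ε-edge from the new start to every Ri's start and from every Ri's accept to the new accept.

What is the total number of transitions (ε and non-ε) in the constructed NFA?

9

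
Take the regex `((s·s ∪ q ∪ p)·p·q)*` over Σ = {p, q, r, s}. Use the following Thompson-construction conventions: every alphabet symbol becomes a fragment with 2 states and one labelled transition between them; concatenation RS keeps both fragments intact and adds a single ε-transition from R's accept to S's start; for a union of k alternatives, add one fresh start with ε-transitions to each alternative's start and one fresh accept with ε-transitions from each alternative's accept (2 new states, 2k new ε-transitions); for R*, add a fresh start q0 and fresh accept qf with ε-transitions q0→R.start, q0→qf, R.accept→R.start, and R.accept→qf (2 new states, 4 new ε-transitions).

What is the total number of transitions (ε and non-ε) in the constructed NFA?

19

Recursing over subexpressions:
Each of the 6 symbol leaves contributes 1 transition (1 symbol, 0 ε).
  s·s — 3 transitions (2 symbol, 1 ε)
  s·s ∪ q ∪ p — 11 transitions (4 symbol, 7 ε)
  (s·s ∪ q ∪ p)·p·q — 15 transitions (6 symbol, 9 ε)
  ((s·s ∪ q ∪ p)·p·q)* — 19 transitions (6 symbol, 13 ε)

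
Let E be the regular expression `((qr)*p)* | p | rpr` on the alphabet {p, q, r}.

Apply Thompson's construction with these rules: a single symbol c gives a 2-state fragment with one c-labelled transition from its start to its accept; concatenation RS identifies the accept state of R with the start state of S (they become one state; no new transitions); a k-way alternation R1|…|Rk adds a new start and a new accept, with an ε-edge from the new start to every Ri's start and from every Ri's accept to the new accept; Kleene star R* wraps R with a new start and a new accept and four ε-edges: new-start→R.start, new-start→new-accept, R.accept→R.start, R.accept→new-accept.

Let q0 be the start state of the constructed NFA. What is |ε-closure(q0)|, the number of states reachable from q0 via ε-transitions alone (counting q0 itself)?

Compute the ε-closure size of each fragment's start state recursively; a symbol fragment's start has no outgoing ε-edge, so its closure is just itself (size 1).
  qr — |ε-closure| equals the left operand's closure size = 1 (its accept is not ε-reachable, so the closure stops there)
  (qr)* — the star's fresh start ε-reaches both the body's start and the fresh accept: |ε-closure| = 2 + 1 = 3
  (qr)*p — the left operand accepts ε, so the closure extends into the next operand (the shared merged state is already counted); |ε-closure| = 3 + (1−1) = 3
  ((qr)*p)* — |ε-closure| = 1 (new start) + 3 (body) + 1 (new accept) = 5
  rpr — |ε-closure| equals the left operand's closure size = 1 (its accept is not ε-reachable, so the closure stops there)
  ((qr)*p)* | p | rpr — new start ε-reaches every alternative's start; at least one alternative accepts ε, so the union's new accept is reached too: |ε-closure| = 1 + 5 + 1 + 1 + 1 = 9

9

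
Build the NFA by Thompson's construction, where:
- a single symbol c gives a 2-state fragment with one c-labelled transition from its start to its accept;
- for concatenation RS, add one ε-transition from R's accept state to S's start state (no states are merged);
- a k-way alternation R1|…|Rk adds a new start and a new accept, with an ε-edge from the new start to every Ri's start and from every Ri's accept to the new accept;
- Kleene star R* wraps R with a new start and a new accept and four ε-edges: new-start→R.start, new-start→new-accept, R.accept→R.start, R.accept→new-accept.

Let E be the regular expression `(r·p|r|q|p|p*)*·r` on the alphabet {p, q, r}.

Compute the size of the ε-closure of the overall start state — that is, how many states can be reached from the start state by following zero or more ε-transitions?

12

Let C(F) = |ε-closure(F.start)| within fragment F, and note whether F accepts ε. Symbol fragments have C = 1 and do not accept ε. Then:
  r·p — C equals the left operand's closure size = 1 (its accept is not ε-reachable, so the closure stops there)
  p* — C = 1 (new start) + 1 (body) + 1 (new accept) = 3
  r·p|r|q|p|p* — new start ε-reaches every alternative's start; at least one alternative accepts ε, so the union's new accept is reached too: C = 1 + 1 + 1 + 1 + 1 + 3 + 1 = 9
  (r·p|r|q|p|p*)* — the star's fresh start ε-reaches both the body's start and the fresh accept: C = 2 + 9 = 11
  (r·p|r|q|p|p*)*·r — C = 11 + 1 = 12 (closure spills across the concat boundary because the left factor accepts ε)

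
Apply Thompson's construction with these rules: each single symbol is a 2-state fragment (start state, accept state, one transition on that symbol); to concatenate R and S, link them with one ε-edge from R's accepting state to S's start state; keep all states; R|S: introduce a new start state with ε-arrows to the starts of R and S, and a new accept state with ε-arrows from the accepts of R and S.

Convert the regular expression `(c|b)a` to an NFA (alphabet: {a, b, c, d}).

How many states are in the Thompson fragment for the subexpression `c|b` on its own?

Fragment for `c|b`:
Each of the 2 symbol leaves contributes a 2-state fragment.
  c|b = 6 states

6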